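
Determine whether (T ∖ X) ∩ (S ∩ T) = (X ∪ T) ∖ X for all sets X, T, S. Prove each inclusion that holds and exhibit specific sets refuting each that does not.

Forward inclusion. Let x ∈ (T ∖ X) ∩ (S ∩ T). Then x ∈ T ∩ S and x ∉ X, from which x ∈ (X ∪ T) ∖ X.

Reverse inclusion. This inclusion fails. Take X = ∅, T = {1}, S = ∅; then 1 ∈ (X ∪ T) ∖ X but 1 ∉ (T ∖ X) ∩ (S ∩ T).

(⊆) holds; (⊇) fails.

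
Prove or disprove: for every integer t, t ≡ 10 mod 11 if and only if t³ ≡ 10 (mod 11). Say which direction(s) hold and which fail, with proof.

Both directions hold; the statement is true.

(→) Suppose t ≡ 10 mod 11. Write t = 11j + 10. Then (11j + 10)³ = 1331j³ + 3630j² + 3300j + 1000 = 11(121j³ + 330j² + 300j + 90) + 10, so t³ ≡ 10 (mod 11).

(←) For the converse, argue contrapositively. If t ≢ 10 (mod 11), then t is congruent to one of 0, 1, 2, 3, 4, 5, 6, 7, 8, 9 modulo 11, and these give t³ ≡ 0, 1, 8, 5, 9, 4, 7, 2, 6, 3 respectively — never 10.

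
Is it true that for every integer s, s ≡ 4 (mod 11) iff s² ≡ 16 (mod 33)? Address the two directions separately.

Both directions fail.

(⇒) This fails: take s = 15. Then 15 ≡ 4 (mod 11), but 15² = 225 ≡ 27 (mod 33), not 16.

(⇐) This fails: take s = 7. Then 7² = 49 ≡ 16 (mod 33), yet 7 ≡ 7 (mod 11), not 4.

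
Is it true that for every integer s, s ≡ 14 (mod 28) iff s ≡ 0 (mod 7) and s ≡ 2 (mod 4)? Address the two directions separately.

(⇒) Suppose s ≡ 14 (mod 28); write s = 28j + 14. Since 7 ∣ 28, reducing mod 7 gives s ≡ 14 ≡ 0 (mod 7); since 4 ∣ 28, reducing mod 4 gives s ≡ 14 ≡ 2 (mod 4).

(⇐) Conversely, if s ≡ 0 (mod 7) and s ≡ 2 (mod 4), then by the Chinese remainder theorem s ≡ 14 (mod 28). This is exactly s ≡ 14 (mod 28).

Both directions hold; the statement is true.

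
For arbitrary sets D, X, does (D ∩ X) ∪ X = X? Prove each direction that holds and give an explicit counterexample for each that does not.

The two sets are equal.

Forward inclusion. Let x ∈ (D ∩ X) ∪ X. Then either x ∈ X and x ∉ D; or x ∈ D ∩ X. In each case x ∈ X, so (D ∩ X) ∪ X ⊆ X.

Reverse inclusion. Let x ∈ X. Then either x ∈ X and x ∉ D; or x ∈ D ∩ X. In each case x ∈ (D ∩ X) ∪ X, so X ⊆ (D ∩ X) ∪ X.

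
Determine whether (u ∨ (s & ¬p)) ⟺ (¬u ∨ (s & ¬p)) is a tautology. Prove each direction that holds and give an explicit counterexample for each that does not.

Forward direction. This fails. Under p = F, u = T, s = F, the left side is true but the right side is false.

Converse. This fails. Under p = F, u = F, s = F, the left side is false but the right side is true.

Neither direction holds.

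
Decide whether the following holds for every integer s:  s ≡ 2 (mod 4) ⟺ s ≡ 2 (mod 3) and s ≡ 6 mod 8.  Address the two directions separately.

Only the reverse direction holds.

[⇒] This fails: s = 2 gives 2 ≡ 2 (mod 4) but 2 ≡ 2 (mod 8), so the conjunction on the right does not hold.

[⇐] Conversely, if s ≡ 2 (mod 3) and s ≡ 6 (mod 8), then by the Chinese remainder theorem s ≡ 14 (mod 24). Since 14 ≡ 2 (mod 4) and 4 ∣ 24, we get s ≡ 2 (mod 4).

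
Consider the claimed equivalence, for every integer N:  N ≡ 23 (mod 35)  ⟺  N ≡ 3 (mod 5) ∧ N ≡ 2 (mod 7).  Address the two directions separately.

Forward direction. Suppose N ≡ 23 (mod 35); write N = 35j + 23. Since 5 ∣ 35, reducing mod 5 gives N ≡ 23 ≡ 3 (mod 5); since 7 ∣ 35, reducing mod 7 gives N ≡ 23 ≡ 2 (mod 7).

Converse. If N ≡ 3 (mod 5) and N ≡ 2 (mod 7), then by the Chinese remainder theorem N ≡ 23 (mod 35). This is exactly N ≡ 23 (mod 35).

Both directions hold.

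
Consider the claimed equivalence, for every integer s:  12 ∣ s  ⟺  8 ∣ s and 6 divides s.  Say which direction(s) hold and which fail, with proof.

(⟹) This fails: take s = 12. Certainly 12 ∣ 12, but 8 ∤ 12.

(⟸) Suppose 8 ∣ s and 6 ∣ s. Any common multiple of 8 and 6 is a multiple of their lcm; here lcm(8, 6) = 8·6/gcd(8, 6) = 48/2 = 24, so 24 ∣ s. Since 12 ∣ 24, it follows that 12 ∣ s.

Only the reverse direction holds.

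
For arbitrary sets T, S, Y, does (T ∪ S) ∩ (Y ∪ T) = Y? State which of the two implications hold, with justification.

(⟹) This inclusion fails. Take T = {1}, S = ∅, Y = ∅; then 1 ∈ (T ∪ S) ∩ (Y ∪ T) but 1 ∉ Y.

(⟸) This inclusion fails. Take T = ∅, S = ∅, Y = {1}; then 1 ∈ Y but 1 ∉ (T ∪ S) ∩ (Y ∪ T).

(⊆) fails and (⊇) fails.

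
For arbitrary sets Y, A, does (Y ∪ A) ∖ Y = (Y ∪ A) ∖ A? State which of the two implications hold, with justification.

(⊆) fails and (⊇) fails.

(⊆) This inclusion fails. Take Y = ∅, A = {1}; then 1 ∈ (Y ∪ A) ∖ Y but 1 ∉ (Y ∪ A) ∖ A.

(⊇) This inclusion fails. Take Y = {1}, A = ∅; then 1 ∈ (Y ∪ A) ∖ A but 1 ∉ (Y ∪ A) ∖ Y.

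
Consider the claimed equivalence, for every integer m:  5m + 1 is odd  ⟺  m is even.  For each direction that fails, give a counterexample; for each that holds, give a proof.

(→) Suppose 5m + 1 is odd. Since 5 is odd, 5m and m have the same parity, so 5m + 1 ≡ m + 1 (mod 2). As 1 is odd, 5m + 1 is odd exactly when m is even. Thus m is even.

(←) Conversely, suppose m is even; write m = 2j. Then 5m + 1 = 5·(2j) + 1 = 2·5j + 1, which is odd.

Equivalent; both directions hold.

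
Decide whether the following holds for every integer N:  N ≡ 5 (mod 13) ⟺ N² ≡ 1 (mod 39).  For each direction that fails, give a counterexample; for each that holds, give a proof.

(⇒) This fails: take N = 5. Then 5 ≡ 5 (mod 13), but 5² = 25 ≡ 25 (mod 39), not 1.

(⇐) This fails: take N = 1. Then 1² = 1 ≡ 1 (mod 39), yet 1 ≡ 1 (mod 13), not 5.

Both directions fail.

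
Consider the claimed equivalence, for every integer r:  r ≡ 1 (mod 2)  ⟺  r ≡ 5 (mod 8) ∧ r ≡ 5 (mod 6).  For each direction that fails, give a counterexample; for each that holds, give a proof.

(→) This fails: r = 1 gives 1 ≡ 1 (mod 2) but 1 ≡ 1 (mod 8), so the conjunction on the right does not hold.

(←) Conversely, if r ≡ 5 (mod 8) and r ≡ 5 (mod 6), then by the Chinese remainder theorem r ≡ 5 (mod 24). Since 5 ≡ 1 (mod 2) and 2 ∣ 24, we get r ≡ 1 (mod 2).

Only the reverse direction holds.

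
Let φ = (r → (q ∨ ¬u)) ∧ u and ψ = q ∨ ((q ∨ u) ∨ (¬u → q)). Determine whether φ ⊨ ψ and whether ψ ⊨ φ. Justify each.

Only the forward direction holds.

(⇐) This fails. Under q = T, r = F, u = F, the left side is false but the right side is true.

(⇒) Assume the antecedent. If q is true, q ∨ ((q ∨ u) ∨ (¬u → q)) reduces to true regardless of the other variables. If q is false, the antecedent forces (q = F, r = F, u = T), and q ∨ ((q ∨ u) ∨ (¬u → q)) holds there. Either way q ∨ ((q ∨ u) ∨ (¬u → q)) holds.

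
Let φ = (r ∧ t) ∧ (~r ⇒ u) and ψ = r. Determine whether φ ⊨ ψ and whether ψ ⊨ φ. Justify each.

The forward direction holds; the converse fails.

(⇒) Assume the antecedent. If u is true, the antecedent forces (u = T, t = T, r = T), and r holds there. If u is false, the antecedent forces (u = F, t = T, r = T), and r holds there. Either way r holds.

(⇐) This fails. Under u = F, t = F, r = T, the left side is false but the right side is true.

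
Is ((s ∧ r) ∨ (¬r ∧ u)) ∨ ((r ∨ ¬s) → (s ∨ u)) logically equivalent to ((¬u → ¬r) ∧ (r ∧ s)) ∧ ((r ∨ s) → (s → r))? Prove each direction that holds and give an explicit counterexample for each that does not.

Only the converse holds.

(⟸) Assume the antecedent. If r is true, the antecedent forces (r = T, s = T, u = T), and the consequent holds there. If r is false, the antecedent cannot hold. Either way the consequent holds.

(⟹) This fails. Under r = F, s = T, u = F, the left side is true but the right side is false.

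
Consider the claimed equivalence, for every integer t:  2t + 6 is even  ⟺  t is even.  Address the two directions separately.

(⇒) fails; (⇐) holds.

(⟸) Suppose t is even. Since 2 is even, 2t is even for every t, so 2t + 6 has the same parity as 6, which is even. Hence 2t + 6 is even.

(⟹) This fails: take t = 5. Then 2t + 6 = 16, which is even, yet t = 5 is odd, not even.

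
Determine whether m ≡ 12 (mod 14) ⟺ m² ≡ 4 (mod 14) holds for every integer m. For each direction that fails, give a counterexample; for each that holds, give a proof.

Only the forward implication holds.

(→) Suppose m ≡ 12 (mod 14). Write m = 14j + 12. Then (14j + 12)² = 196j² + 336j + 144 = 14(14j² + 24j + 10) + 4, so m² ≡ 4 (mod 14).

(←) This fails: take m = 2. Then 2² = 4 ≡ 4 (mod 14), yet 2 ≡ 2 (mod 14), not 12.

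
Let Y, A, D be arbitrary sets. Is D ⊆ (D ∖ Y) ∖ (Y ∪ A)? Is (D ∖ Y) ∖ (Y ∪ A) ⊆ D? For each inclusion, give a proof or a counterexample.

(⊆) fails; (⊇) holds.

(⊇) Let x ∈ (D ∖ Y) ∖ (Y ∪ A). Then x ∈ D and x ∉ Y, A, from which x ∈ D.

(⊆) This inclusion fails. Take Y = {1}, A = ∅, D = {1}; then 1 ∈ D but 1 ∉ (D ∖ Y) ∖ (Y ∪ A).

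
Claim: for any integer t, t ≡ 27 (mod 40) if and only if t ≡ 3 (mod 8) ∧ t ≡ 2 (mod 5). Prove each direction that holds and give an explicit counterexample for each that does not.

[⇐] If t ≡ 3 (mod 8) and t ≡ 2 (mod 5), then by the Chinese remainder theorem t ≡ 27 (mod 40). This is exactly t ≡ 27 (mod 40).

[⇒] Suppose t ≡ 27 (mod 40); write t = 40j + 27. Since 8 ∣ 40, reducing mod 8 gives t ≡ 27 ≡ 3 (mod 8); since 5 ∣ 40, reducing mod 5 gives t ≡ 27 ≡ 2 (mod 5).

Equivalent; both directions hold.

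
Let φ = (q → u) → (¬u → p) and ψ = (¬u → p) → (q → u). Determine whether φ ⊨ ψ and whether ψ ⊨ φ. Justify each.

Neither direction holds.

(⟹) This fails. Under p = T, q = T, u = F, the left side is true but the right side is false.

(⟸) This fails. Under p = F, q = F, u = F, the left side is false but the right side is true.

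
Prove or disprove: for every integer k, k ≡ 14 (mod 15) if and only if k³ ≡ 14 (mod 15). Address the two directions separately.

Forward direction. Suppose k ≡ 14 (mod 15). Write k = 15j + 14. Then (15j + 14)³ = 3375j³ + 9450j² + 8820j + 2744 = 15(225j³ + 630j² + 588j + 182) + 14, so k³ ≡ 14 (mod 15).

Converse. Suppose k³ ≡ 14 (mod 15). The only residue r in {0, …, 14} with r³ ≡ 14 (mod 15) is r = 14, so k ≡ 14 (mod 15).

The biconditional holds.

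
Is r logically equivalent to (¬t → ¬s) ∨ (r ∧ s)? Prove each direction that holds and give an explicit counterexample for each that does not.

(⇒) Assume the antecedent. If t is true, (¬t → ¬s) ∨ (r ∧ s) reduces to true regardless of the other variables. If t is false, the antecedent forces (t = F, r = T, s = F) or (t = F, r = T, s = T), and (¬t → ¬s) ∨ (r ∧ s) holds there. Either way (¬t → ¬s) ∨ (r ∧ s) holds.

(⇐) This fails. Under t = F, r = F, s = F, the left side is false but the right side is true.

Not equivalent: only (⇒) holds.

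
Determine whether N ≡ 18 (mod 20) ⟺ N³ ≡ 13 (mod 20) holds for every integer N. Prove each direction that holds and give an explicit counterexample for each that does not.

(⇒) This fails: take N = 18. Then 18 ≡ 18 (mod 20), but 18³ = 5832 ≡ 12 (mod 20), not 13.

(⇐) This fails: take N = 17. Then 17³ = 4913 ≡ 13 (mod 20), yet 17 ≡ 17 (mod 20), not 18.

(⇒) fails and (⇐) fails.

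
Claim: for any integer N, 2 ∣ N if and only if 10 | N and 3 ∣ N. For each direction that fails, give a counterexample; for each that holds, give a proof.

(⇒) fails; (⇐) holds.

Converse. Suppose 10 ∣ N and 3 ∣ N. Any common multiple of 10 and 3 is a multiple of their lcm; here gcd(10, 3) = 1, so lcm(10, 3) = 10·3 = 30, so 30 ∣ N. Since 2 ∣ 30, it follows that 2 ∣ N.

Forward direction. This fails: take N = 2. Certainly 2 ∣ 2, but 10 ∤ 2.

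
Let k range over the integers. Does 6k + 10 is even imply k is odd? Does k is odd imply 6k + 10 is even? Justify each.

(⟹) This fails: take k = 6. Then 6k + 10 = 46, which is even, yet k = 6 is even, not odd.

(⟸) Suppose k is odd. Since 6 is even, 6k is even for every k, so 6k + 10 has the same parity as 10, which is even. Hence 6k + 10 is even.

Only the converse holds.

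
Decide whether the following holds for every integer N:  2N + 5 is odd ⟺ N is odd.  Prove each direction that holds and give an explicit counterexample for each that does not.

(→) This fails: take N = 2. Then 2N + 5 = 9, which is odd, yet N = 2 is even, not odd.

(←) Suppose N is odd. Since 2 is even, 2N is even for every N, so 2N + 5 has the same parity as 5, which is odd. Hence 2N + 5 is odd.

Only the reverse direction holds.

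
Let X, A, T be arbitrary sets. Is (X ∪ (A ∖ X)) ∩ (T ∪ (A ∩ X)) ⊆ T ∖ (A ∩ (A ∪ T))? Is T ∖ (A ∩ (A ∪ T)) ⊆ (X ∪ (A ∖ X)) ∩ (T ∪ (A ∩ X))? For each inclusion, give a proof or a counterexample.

Both inclusions fail.

(⊆) This inclusion fails. Take X = {1}, A = {1}, T = ∅; then 1 ∈ (X ∪ (A ∖ X)) ∩ (T ∪ (A ∩ X)) but 1 ∉ T ∖ (A ∩ (A ∪ T)).

(⊇) This inclusion fails. Take X = ∅, A = ∅, T = {1}; then 1 ∈ T ∖ (A ∩ (A ∪ T)) but 1 ∉ (X ∪ (A ∖ X)) ∩ (T ∪ (A ∩ X)).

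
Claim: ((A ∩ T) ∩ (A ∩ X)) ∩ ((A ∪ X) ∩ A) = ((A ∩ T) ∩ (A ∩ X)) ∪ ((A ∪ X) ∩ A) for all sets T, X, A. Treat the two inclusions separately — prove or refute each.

(⊇) This inclusion fails. Take T = ∅, X = ∅, A = {1}; then 1 ∈ ((A ∩ T) ∩ (A ∩ X)) ∪ ((A ∪ X) ∩ A) but 1 ∉ ((A ∩ T) ∩ (A ∩ X)) ∩ ((A ∪ X) ∩ A).

(⊆) Let x ∈ ((A ∩ T) ∩ (A ∩ X)) ∩ ((A ∪ X) ∩ A). Then x ∈ T ∩ X ∩ A, from which x ∈ ((A ∩ T) ∩ (A ∩ X)) ∪ ((A ∪ X) ∩ A).

(⊆) holds; (⊇) fails.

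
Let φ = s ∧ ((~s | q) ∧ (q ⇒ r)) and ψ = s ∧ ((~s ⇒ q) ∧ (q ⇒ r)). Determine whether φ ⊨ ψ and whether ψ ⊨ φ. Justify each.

(⟹) Assume the antecedent. If r is true, the antecedent forces (r = T, q = T, s = T), and s ∧ ((~s ⇒ q) ∧ (q ⇒ r)) holds there. If r is false, the antecedent cannot hold. Either way s ∧ ((~s ⇒ q) ∧ (q ⇒ r)) holds.

(⟸) This fails. Under r = F, q = F, s = T, the left side is false but the right side is true.

(⇒) holds; (⇐) fails.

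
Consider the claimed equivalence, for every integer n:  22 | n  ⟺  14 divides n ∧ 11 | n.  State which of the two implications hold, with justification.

Forward direction. This fails: take n = 22. Certainly 22 ∣ 22, but 14 ∤ 22.

Converse. Suppose 14 ∣ n and 11 ∣ n. Any common multiple of 14 and 11 is a multiple of their lcm; here gcd(14, 11) = 1, so lcm(14, 11) = 14·11 = 154, so 154 ∣ n. Since 22 ∣ 154, it follows that 22 ∣ n.

Only the reverse direction holds.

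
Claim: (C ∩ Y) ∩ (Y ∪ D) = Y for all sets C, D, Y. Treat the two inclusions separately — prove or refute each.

Only the forward inclusion holds.

(⊆) Let x ∈ (C ∩ Y) ∩ (Y ∪ D). Then either x ∈ C ∩ Y and x ∉ D; or x ∈ C ∩ D ∩ Y. In each case x ∈ Y, so (C ∩ Y) ∩ (Y ∪ D) ⊆ Y.

(⊇) This inclusion fails. Take C = ∅, D = ∅, Y = {1}; then 1 ∈ Y but 1 ∉ (C ∩ Y) ∩ (Y ∪ D).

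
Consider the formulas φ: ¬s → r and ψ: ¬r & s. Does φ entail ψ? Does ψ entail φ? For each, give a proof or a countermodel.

Not equivalent: only (⇐) holds.

(⇒) This fails. Under s = F, r = T, the left side is true but the right side is false.

(⇐) Assume the antecedent. If s is true, ¬s → r reduces to true regardless of the other variables. If s is false, the antecedent cannot hold. Either way ¬s → r holds.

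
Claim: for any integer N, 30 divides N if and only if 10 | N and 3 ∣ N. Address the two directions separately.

Both directions hold; the statement is true.

(→) If 30 ∣ N, write N = 30q. Since 30 = 3·10, N = 10·(3q), so 10 ∣ N; and since 30 = 10·3, N = 3·(10q), so 3 ∣ N.

(←) Suppose 10 ∣ N and 3 ∣ N. Any common multiple of 10 and 3 is a multiple of their lcm; here gcd(10, 3) = 1, so lcm(10, 3) = 10·3 = 30, so 30 ∣ N.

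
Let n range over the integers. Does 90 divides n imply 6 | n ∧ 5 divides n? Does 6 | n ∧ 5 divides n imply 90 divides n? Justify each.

(⇒) If 90 ∣ n, write n = 90q. Since 90 = 15·6, n = 6·(15q), so 6 ∣ n; and since 90 = 18·5, n = 5·(18q), so 5 ∣ n.

(⇐) This fails: take n = 30. Both 6 ∣ 30 and 5 ∣ 30, yet 30 is not a multiple of 90 (since 30 = 0·90 + 30), so 90 ∤ 30.

(⇒) holds; (⇐) fails.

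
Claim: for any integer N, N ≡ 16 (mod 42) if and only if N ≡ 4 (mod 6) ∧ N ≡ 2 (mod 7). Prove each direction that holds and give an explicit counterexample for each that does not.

The biconditional holds.

Forward direction. Suppose N ≡ 16 (mod 42); write N = 42j + 16. Since 6 ∣ 42, reducing mod 6 gives N ≡ 16 ≡ 4 (mod 6); since 7 ∣ 42, reducing mod 7 gives N ≡ 16 ≡ 2 (mod 7).

Converse. If N ≡ 4 (mod 6) and N ≡ 2 (mod 7), then by the Chinese remainder theorem N ≡ 16 (mod 42). This is exactly N ≡ 16 (mod 42).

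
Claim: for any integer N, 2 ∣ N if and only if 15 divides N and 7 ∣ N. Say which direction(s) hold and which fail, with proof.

Forward direction. This fails: take N = 2. Certainly 2 ∣ 2, but 15 ∤ 2.

Converse. This fails: take N = 105. Both 15 ∣ 105 and 7 ∣ 105, yet 105 is not a multiple of 2 (since 105 = 52·2 + 1), so 2 ∤ 105.

Both directions fail.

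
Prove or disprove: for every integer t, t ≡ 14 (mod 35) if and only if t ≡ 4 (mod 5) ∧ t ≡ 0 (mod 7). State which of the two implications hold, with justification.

Forward direction. Suppose t ≡ 14 (mod 35); write t = 35j + 14. Since 5 ∣ 35, reducing mod 5 gives t ≡ 14 ≡ 4 (mod 5); since 7 ∣ 35, reducing mod 7 gives t ≡ 14 ≡ 0 (mod 7).

Converse. If t ≡ 4 (mod 5) and t ≡ 0 (mod 7), then by the Chinese remainder theorem t ≡ 14 (mod 35). This is exactly t ≡ 14 (mod 35).

Equivalent; both directions hold.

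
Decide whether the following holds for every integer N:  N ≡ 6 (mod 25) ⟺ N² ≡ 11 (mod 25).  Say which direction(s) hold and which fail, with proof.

Forward direction. Suppose N ≡ 6 (mod 25). Write N = 25j + 6. Then (25j + 6)² = 625j² + 300j + 36 = 25(25j² + 12j + 1) + 11, so N² ≡ 11 (mod 25).

Converse. This fails: take N = 19. Then 19² = 361 ≡ 11 (mod 25), yet 19 ≡ 19 (mod 25), not 6.

The forward direction holds; the converse fails.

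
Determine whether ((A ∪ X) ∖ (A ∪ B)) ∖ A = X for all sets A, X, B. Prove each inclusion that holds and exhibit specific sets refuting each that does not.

The sets are not equal: only the forward inclusion holds.

(⊇) This inclusion fails. Take A = {1}, X = {1}, B = ∅; then 1 ∈ X but 1 ∉ ((A ∪ X) ∖ (A ∪ B)) ∖ A.

(⊆) Let x ∈ ((A ∪ X) ∖ (A ∪ B)) ∖ A. Then x ∈ X and x ∉ A, B, from which x ∈ X.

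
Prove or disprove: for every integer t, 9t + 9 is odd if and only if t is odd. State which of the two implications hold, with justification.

(⇒) fails and (⇐) fails.

(⟹) This fails: t = 0 gives 9t + 9 = 9, which is odd, but 0 is even, not odd.

(⟸) This also fails: t = 3 is odd, but 9t + 9 = 36 is even, not odd.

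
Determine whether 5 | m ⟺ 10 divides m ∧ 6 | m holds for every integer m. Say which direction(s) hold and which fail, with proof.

[⇒] This fails: take m = 5. Certainly 5 ∣ 5, but 10 ∤ 5.

[⇐] Suppose 10 ∣ m and 6 ∣ m. Any common multiple of 10 and 6 is a multiple of their lcm; here lcm(10, 6) = 10·6/gcd(10, 6) = 60/2 = 30, so 30 ∣ m. Since 5 ∣ 30, it follows that 5 ∣ m.

Only the converse holds.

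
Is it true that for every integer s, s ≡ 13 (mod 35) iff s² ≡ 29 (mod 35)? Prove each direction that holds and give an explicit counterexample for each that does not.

[⇒] Suppose s ≡ 13 (mod 35). Write s = 35j + 13. Then (35j + 13)² = 1225j² + 910j + 169 = 35(35j² + 26j + 4) + 29, so s² ≡ 29 (mod 35).

[⇐] This fails: take s = 8. Then 8² = 64 ≡ 29 (mod 35), yet 8 ≡ 8 (mod 35), not 13.

Not equivalent: only (⇒) holds.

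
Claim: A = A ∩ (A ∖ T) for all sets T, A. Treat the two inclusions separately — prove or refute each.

(⊆) This inclusion fails. Take T = {1}, A = {1}; then 1 ∈ A but 1 ∉ A ∩ (A ∖ T).

(⊇) Let x ∈ A ∩ (A ∖ T). Then x ∈ A and x ∉ T, from which x ∈ A.

(⊆) fails; (⊇) holds.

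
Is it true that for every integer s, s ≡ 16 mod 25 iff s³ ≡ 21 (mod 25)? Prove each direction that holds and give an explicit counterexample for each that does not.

[⇒] Suppose s ≡ 16 mod 25. Write s = 25j + 16. Then (25j + 16)³ = 15625j³ + 30000j² + 19200j + 4096 = 25(625j³ + 1200j² + 768j + 163) + 21, so s³ ≡ 21 (mod 25).

[⇐] Conversely, suppose s³ ≡ 21 (mod 25). The only residue r in {0, …, 24} with r³ ≡ 21 (mod 25) is r = 16, so s ≡ 16 (mod 25).

Both implications hold.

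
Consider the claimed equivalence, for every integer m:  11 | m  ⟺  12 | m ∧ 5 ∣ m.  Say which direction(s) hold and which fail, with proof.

Forward direction. This fails: take m = 11. Certainly 11 ∣ 11, but 12 ∤ 11.

Converse. This fails: take m = 60. Both 12 ∣ 60 and 5 ∣ 60, yet 60 is not a multiple of 11 (since 60 = 5·11 + 5), so 11 ∤ 60.

Neither implication holds.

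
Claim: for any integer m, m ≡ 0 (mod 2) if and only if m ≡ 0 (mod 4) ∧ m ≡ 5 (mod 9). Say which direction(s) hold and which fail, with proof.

Only the converse holds.

(⇐) If m ≡ 0 (mod 4) and m ≡ 5 (mod 9), then by the Chinese remainder theorem m ≡ 32 (mod 36). Since 32 ≡ 0 (mod 2) and 2 ∣ 36, we get m ≡ 0 (mod 2).

(⇒) This fails: m = 0 gives 0 ≡ 0 (mod 2) but 0 ≡ 0 (mod 9), so the conjunction on the right does not hold.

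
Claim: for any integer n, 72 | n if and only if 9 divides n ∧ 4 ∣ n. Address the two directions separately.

Forward direction. If 72 ∣ n, write n = 72q. Since 72 = 8·9, n = 9·(8q), so 9 ∣ n; and since 72 = 18·4, n = 4·(18q), so 4 ∣ n.

Converse. This fails: take n = 36. Both 9 ∣ 36 and 4 ∣ 36, yet 36 is not a multiple of 72 (since 36 = 0·72 + 36), so 72 ∤ 36.

Only the forward implication holds.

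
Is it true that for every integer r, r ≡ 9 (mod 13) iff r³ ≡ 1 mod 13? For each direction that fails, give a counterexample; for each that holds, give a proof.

Not equivalent: only (⇒) holds.

(⟹) Suppose r ≡ 9 (mod 13). Write r = 13j + 9. Then (13j + 9)³ = 2197j³ + 4563j² + 3159j + 729 = 13(169j³ + 351j² + 243j + 56) + 1, so r³ ≡ 1 (mod 13).

(⟸) This fails: take r = 1. Then 1³ = 1 ≡ 1 (mod 13), yet 1 ≡ 1 (mod 13), not 9.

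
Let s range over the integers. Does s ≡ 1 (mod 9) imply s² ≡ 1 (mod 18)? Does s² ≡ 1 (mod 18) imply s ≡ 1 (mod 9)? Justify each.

(→) This fails: take s = 10. Then 10 ≡ 1 (mod 9), but 10² = 100 ≡ 10 (mod 18), not 1.

(←) This fails: take s = 17. Then 17² = 289 ≡ 1 (mod 18), yet 17 ≡ 8 (mod 9), not 1.

Neither implication holds.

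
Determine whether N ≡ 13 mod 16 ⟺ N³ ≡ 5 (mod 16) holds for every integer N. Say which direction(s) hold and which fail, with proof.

The biconditional holds.

(⟹) Suppose N ≡ 13 mod 16. Write N = 16j + 13. Then (16j + 13)³ = 4096j³ + 9984j² + 8112j + 2197 = 16(256j³ + 624j² + 507j + 137) + 5, so N³ ≡ 5 (mod 16).

(⟸) Conversely, suppose N³ ≡ 5 (mod 16). The only residue r in {0, …, 15} with r³ ≡ 5 (mod 16) is r = 13, so N ≡ 13 (mod 16).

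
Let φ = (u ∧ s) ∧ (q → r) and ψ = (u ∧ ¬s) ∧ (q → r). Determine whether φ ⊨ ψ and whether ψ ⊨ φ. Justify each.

Forward direction. This fails. Under q = F, u = T, r = F, s = T, the left side is true but the right side is false.

Converse. This fails. Under q = F, u = T, r = F, s = F, the left side is false but the right side is true.

Neither direction holds.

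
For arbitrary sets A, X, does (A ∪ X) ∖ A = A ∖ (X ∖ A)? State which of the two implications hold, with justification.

Neither inclusion holds.

Forward inclusion. This inclusion fails. Take A = ∅, X = {1}; then 1 ∈ (A ∪ X) ∖ A but 1 ∉ A ∖ (X ∖ A).

Reverse inclusion. This inclusion fails. Take A = {1}, X = ∅; then 1 ∈ A ∖ (X ∖ A) but 1 ∉ (A ∪ X) ∖ A.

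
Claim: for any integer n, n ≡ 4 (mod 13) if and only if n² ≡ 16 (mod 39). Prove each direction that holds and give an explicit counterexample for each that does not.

Both directions fail.

(→) This fails: take n = 30. Then 30 ≡ 4 (mod 13), but 30² = 900 ≡ 3 (mod 39), not 16.

(←) This fails: take n = 22. Then 22² = 484 ≡ 16 (mod 39), yet 22 ≡ 9 (mod 13), not 4.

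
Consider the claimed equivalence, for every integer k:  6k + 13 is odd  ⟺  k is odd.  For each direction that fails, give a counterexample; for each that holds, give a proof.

(⇒) fails; (⇐) holds.

(⟸) Suppose k is odd. Since 6 is even, 6k is even for every k, so 6k + 13 has the same parity as 13, which is odd. Hence 6k + 13 is odd.

(⟹) This fails: take k = 2. Then 6k + 13 = 25, which is odd, yet k = 2 is even, not odd.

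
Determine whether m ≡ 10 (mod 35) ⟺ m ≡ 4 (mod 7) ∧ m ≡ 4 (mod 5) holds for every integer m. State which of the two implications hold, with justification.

(⇒) This fails: m = 10 gives 10 ≡ 10 (mod 35) but 10 ≡ 3 (mod 7), so the conjunction on the right does not hold.

(⇐) This fails: m = 4 satisfies both congruences on the right (4 ≡ 4 mod 7 and 4 ≡ 4 mod 5) yet 4 ≡ 4 (mod 35), not 10.

Neither direction holds.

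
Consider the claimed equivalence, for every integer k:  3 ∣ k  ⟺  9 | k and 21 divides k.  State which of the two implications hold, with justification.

Not equivalent: only (⇐) holds.

(⇒) This fails: take k = 3. Certainly 3 ∣ 3, but 9 ∤ 3.

(⇐) Suppose 9 ∣ k and 21 ∣ k. Any common multiple of 9 and 21 is a multiple of their lcm; here lcm(9, 21) = 9·21/gcd(9, 21) = 189/3 = 63, so 63 ∣ k. Since 3 ∣ 63, it follows that 3 ∣ k.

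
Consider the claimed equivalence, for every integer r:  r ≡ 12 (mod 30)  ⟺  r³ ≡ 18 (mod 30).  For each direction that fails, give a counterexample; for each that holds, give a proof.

(⇒) Suppose r ≡ 12 (mod 30). Write r = 30j + 12. Then (30j + 12)³ = 27000j³ + 32400j² + 12960j + 1728 = 30(900j³ + 1080j² + 432j + 57) + 18, so r³ ≡ 18 (mod 30).

(⇐) Conversely, suppose r³ ≡ 18 (mod 30). The only residue r in {0, …, 29} with r³ ≡ 18 (mod 30) is r = 12, so r ≡ 12 (mod 30).

Equivalent; both directions hold.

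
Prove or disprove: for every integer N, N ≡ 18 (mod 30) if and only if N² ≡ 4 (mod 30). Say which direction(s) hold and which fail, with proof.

(→) This fails: take N = 18. Then 18 ≡ 18 (mod 30), but 18² = 324 ≡ 24 (mod 30), not 4.

(←) This fails: take N = 2. Then 2² = 4 ≡ 4 (mod 30), yet 2 ≡ 2 (mod 30), not 18.

Neither direction holds.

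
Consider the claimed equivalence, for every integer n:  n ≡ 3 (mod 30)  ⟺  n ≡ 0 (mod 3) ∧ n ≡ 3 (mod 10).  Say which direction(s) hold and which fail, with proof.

Both directions hold.

(⟹) Suppose n ≡ 3 (mod 30); write n = 30j + 3. Since 3 ∣ 30, reducing mod 3 gives n ≡ 3 ≡ 0 (mod 3); since 10 ∣ 30, reducing mod 10 gives n ≡ 3 (mod 10).

(⟸) Conversely, if n ≡ 0 (mod 3) and n ≡ 3 (mod 10), then by the Chinese remainder theorem n ≡ 3 (mod 30). This is exactly n ≡ 3 (mod 30).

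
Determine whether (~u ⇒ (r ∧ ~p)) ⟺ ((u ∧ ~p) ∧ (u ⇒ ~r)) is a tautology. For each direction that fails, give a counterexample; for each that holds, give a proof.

(⇒) This fails. Under r = T, u = F, p = F, the left side is true but the right side is false.

(⇐) Assume the antecedent. If r is true, the antecedent cannot hold. If r is false, the antecedent forces (r = F, u = T, p = F), and ~u ⇒ (r ∧ ~p) holds there. Either way ~u ⇒ (r ∧ ~p) holds.

Only the reverse direction holds.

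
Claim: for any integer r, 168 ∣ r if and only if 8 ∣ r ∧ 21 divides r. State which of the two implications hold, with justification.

(⇒) If 168 ∣ r, write r = 168q. Since 168 = 21·8, r = 8·(21q), so 8 ∣ r; and since 168 = 8·21, r = 21·(8q), so 21 ∣ r.

(⇐) Suppose 8 ∣ r and 21 ∣ r. Any common multiple of 8 and 21 is a multiple of their lcm; here gcd(8, 21) = 1, so lcm(8, 21) = 8·21 = 168, so 168 ∣ r.

Equivalent; both directions hold.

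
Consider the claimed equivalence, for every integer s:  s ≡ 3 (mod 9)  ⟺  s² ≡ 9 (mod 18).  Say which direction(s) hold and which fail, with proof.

(⇒) fails and (⇐) fails.

(⟹) This fails: take s = 12. Then 12 ≡ 3 (mod 9), but 12² = 144 ≡ 0 (mod 18), not 9.

(⟸) This fails: take s = 9. Then 9² = 81 ≡ 9 (mod 18), yet 9 ≡ 0 (mod 9), not 3.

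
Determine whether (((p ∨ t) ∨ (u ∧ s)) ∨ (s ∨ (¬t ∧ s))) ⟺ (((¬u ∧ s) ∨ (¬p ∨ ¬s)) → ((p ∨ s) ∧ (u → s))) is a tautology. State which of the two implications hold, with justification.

Forward direction. This fails. Under s = F, u = F, t = T, p = F, the left side is true but the right side is false.

Converse. Assume the antecedent. If s is true, the consequent reduces to true regardless of the other variables. If s is false, the antecedent forces (s = F, u = F, t = F, p = T) or (s = F, u = F, t = T, p = T), and the consequent holds there. Either way the consequent holds.

The forward direction fails; the converse holds.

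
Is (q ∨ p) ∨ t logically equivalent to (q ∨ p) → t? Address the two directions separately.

Neither implication holds.

(⟹) This fails. Under p = T, t = F, q = F, the left side is true but the right side is false.

(⟸) This fails. Under p = F, t = F, q = F, the left side is false but the right side is true.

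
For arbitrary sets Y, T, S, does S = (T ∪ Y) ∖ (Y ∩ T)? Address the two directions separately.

Forward inclusion. This inclusion fails. Take Y = ∅, T = ∅, S = {1}; then 1 ∈ S but 1 ∉ (T ∪ Y) ∖ (Y ∩ T).

Reverse inclusion. This inclusion fails. Take Y = {1}, T = ∅, S = ∅; then 1 ∈ (T ∪ Y) ∖ (Y ∩ T) but 1 ∉ S.

(⊆) fails and (⊇) fails.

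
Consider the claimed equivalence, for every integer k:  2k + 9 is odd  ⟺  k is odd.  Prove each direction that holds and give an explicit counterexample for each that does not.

Not equivalent: only (⇐) holds.

[⇒] This fails: take k = 0. Then 2k + 9 = 9, which is odd, yet k = 0 is even, not odd.

[⇐] Suppose k is odd. Since 2 is even, 2k is even for every k, so 2k + 9 has the same parity as 9, which is odd. Hence 2k + 9 is odd.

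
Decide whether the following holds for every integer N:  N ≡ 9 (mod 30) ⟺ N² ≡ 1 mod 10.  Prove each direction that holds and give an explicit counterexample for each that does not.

(→) Suppose N ≡ 9 (mod 30). Then N² ≡ 9² = 81 (mod 30), and since 10 ∣ 30, also N² ≡ 1 (mod 10).

(←) This fails: take N = 1. Then 1² = 1 ≡ 1 (mod 10), yet 1 ≡ 1 (mod 30), not 9.

(⇒) holds; (⇐) fails.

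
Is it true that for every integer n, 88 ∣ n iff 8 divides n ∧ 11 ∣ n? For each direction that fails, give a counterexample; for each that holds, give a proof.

(⟸) Suppose 8 ∣ n and 11 ∣ n. Any common multiple of 8 and 11 is a multiple of their lcm; here gcd(8, 11) = 1, so lcm(8, 11) = 8·11 = 88, so 88 ∣ n.

(⟹) If 88 ∣ n, write n = 88q. Since 88 = 11·8, n = 8·(11q), so 8 ∣ n; and since 88 = 8·11, n = 11·(8q), so 11 ∣ n.

Both directions hold; the statement is true.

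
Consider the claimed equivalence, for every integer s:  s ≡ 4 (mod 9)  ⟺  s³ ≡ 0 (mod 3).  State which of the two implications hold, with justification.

Forward direction. This fails: take s = 4. Then 4 ≡ 4 (mod 9), but 4³ = 64 ≡ 1 (mod 3), not 0.

Converse. This fails: take s = 0. Then 0³ = 0 ≡ 0 (mod 3), yet 0 ≡ 0 (mod 9), not 4.

(⇒) fails and (⇐) fails.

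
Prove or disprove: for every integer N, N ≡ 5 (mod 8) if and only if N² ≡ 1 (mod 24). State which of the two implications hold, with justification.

[⇒] This fails: take N = 21. Then 21 ≡ 5 (mod 8), but 21² = 441 ≡ 9 (mod 24), not 1.

[⇐] This fails: take N = 1. Then 1² = 1 ≡ 1 (mod 24), yet 1 ≡ 1 (mod 8), not 5.

(⇒) fails and (⇐) fails.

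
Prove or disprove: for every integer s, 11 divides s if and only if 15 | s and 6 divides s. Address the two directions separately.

Both directions fail.

(⇒) This fails: take s = 11. Certainly 11 ∣ 11, but 15 ∤ 11.

(⇐) This fails: take s = 30. Both 15 ∣ 30 and 6 ∣ 30, yet 30 is not a multiple of 11 (since 30 = 2·11 + 8), so 11 ∤ 30.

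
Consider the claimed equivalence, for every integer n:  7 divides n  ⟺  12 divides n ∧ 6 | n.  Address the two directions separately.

(→) This fails: take n = 7. Certainly 7 ∣ 7, but 12 ∤ 7.

(←) This fails: take n = 12. Both 12 ∣ 12 and 6 ∣ 12, yet 12 is not a multiple of 7 (since 12 = 1·7 + 5), so 7 ∤ 12.

Both directions fail.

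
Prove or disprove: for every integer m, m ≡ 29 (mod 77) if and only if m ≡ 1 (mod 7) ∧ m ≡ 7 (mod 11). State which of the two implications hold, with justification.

[⇐] If m ≡ 1 (mod 7) and m ≡ 7 (mod 11), then by the Chinese remainder theorem m ≡ 29 (mod 77). This is exactly m ≡ 29 (mod 77).

[⇒] Suppose m ≡ 29 (mod 77); write m = 77j + 29. Since 7 ∣ 77, reducing mod 7 gives m ≡ 29 ≡ 1 (mod 7); since 11 ∣ 77, reducing mod 11 gives m ≡ 29 ≡ 7 (mod 11).

Both directions hold.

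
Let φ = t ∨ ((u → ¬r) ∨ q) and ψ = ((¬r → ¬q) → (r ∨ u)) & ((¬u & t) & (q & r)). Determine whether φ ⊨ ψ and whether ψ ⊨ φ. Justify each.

Not equivalent: only (⇐) holds.

[⇒] This fails. Under t = F, r = F, u = F, q = F, the left side is true but the right side is false.

[⇐] Assume the antecedent. If t is true, t ∨ ((u → ¬r) ∨ q) reduces to true regardless of the other variables. If t is false, the antecedent cannot hold. Either way t ∨ ((u → ¬r) ∨ q) holds.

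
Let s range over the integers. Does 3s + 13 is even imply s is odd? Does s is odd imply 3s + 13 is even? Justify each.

(→) Suppose 3s + 13 is even. Since 3 is odd, 3s and s have the same parity, so 3s + 13 ≡ s + 13 (mod 2). As 13 is odd, 3s + 13 is even exactly when s is odd. Thus s is odd.

(←) Conversely, suppose s is odd; write s = 2j + 1. Then 3s + 13 = 3·(2j + 1) + 13 = 2·3j + 16, which is even.

Both directions hold; the statement is true.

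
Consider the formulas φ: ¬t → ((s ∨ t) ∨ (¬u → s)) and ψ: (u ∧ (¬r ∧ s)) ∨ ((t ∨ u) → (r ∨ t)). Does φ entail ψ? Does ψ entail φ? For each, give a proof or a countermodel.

Neither implication holds.

Forward direction. This fails. Under u = T, r = F, s = F, t = F, the left side is true but the right side is false.

Converse. This fails. Under u = F, r = F, s = F, t = F, the left side is false but the right side is true.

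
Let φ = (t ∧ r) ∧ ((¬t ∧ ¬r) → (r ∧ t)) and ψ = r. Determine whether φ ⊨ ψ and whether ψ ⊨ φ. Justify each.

Only the forward direction holds.

(←) This fails. Under t = F, r = T, the left side is false but the right side is true.

(→) Assume the antecedent. If t is true, the antecedent forces (t = T, r = T), and r holds there. If t is false, the antecedent cannot hold. Either way r holds.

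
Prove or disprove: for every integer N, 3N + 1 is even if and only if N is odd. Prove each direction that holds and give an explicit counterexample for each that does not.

Both implications hold.

[⇒] Suppose 3N + 1 is even. Since 3 is odd, 3N and N have the same parity, so 3N + 1 ≡ N + 1 (mod 2). As 1 is odd, 3N + 1 is even exactly when N is odd. Thus N is odd.

[⇐] Conversely, suppose N is odd; write N = 2j + 1. Then 3N + 1 = 3·(2j + 1) + 1 = 2·3j + 4, which is even.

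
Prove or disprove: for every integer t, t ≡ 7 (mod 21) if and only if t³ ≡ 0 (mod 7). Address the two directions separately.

Not equivalent: only (⇒) holds.

(⇒) Suppose t ≡ 7 (mod 21). Then t³ ≡ 7³ = 343 (mod 21), and since 7 ∣ 21, also t³ ≡ 0 (mod 7).

(⇐) This fails: take t = 0. Then 0³ = 0 ≡ 0 (mod 7), yet 0 ≡ 0 (mod 21), not 7.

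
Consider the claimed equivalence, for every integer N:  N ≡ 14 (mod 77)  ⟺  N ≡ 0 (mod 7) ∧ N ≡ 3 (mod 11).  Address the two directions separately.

Equivalent; both directions hold.

[⇒] Suppose N ≡ 14 (mod 77); write N = 77j + 14. Since 7 ∣ 77, reducing mod 7 gives N ≡ 14 ≡ 0 (mod 7); since 11 ∣ 77, reducing mod 11 gives N ≡ 14 ≡ 3 (mod 11).

[⇐] Conversely, if N ≡ 0 (mod 7) and N ≡ 3 (mod 11), then by the Chinese remainder theorem N ≡ 14 (mod 77). This is exactly N ≡ 14 (mod 77).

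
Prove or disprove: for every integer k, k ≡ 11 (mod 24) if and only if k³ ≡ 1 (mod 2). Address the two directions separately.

(→) Suppose k ≡ 11 (mod 24). Then k³ ≡ 11³ = 1331 (mod 24), and since 2 ∣ 24, also k³ ≡ 1 (mod 2).

(←) This fails: take k = 1. Then 1³ = 1 ≡ 1 (mod 2), yet 1 ≡ 1 (mod 24), not 11.

Not equivalent: only (⇒) holds.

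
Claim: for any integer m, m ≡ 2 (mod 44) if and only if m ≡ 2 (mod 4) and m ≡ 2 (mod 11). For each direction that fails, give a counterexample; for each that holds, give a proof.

(←) If m ≡ 2 (mod 4) and m ≡ 2 (mod 11), then by the Chinese remainder theorem m ≡ 2 (mod 44). This is exactly m ≡ 2 (mod 44).

(→) Suppose m ≡ 2 (mod 44); write m = 44j + 2. Since 4 ∣ 44, reducing mod 4 gives m ≡ 2 (mod 4); since 11 ∣ 44, reducing mod 11 gives m ≡ 2 (mod 11).

Both implications hold.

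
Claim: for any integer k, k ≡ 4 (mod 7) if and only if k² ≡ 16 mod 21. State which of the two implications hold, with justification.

(→) This fails: take k = 18. Then 18 ≡ 4 (mod 7), but 18² = 324 ≡ 9 (mod 21), not 16.

(←) This fails: take k = 10. Then 10² = 100 ≡ 16 (mod 21), yet 10 ≡ 3 (mod 7), not 4.

Neither direction holds.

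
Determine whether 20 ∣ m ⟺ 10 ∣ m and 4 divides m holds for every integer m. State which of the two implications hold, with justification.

The biconditional holds.

(←) Suppose 10 ∣ m and 4 ∣ m. Any common multiple of 10 and 4 is a multiple of their lcm; here lcm(10, 4) = 10·4/gcd(10, 4) = 40/2 = 20, so 20 ∣ m.

(→) If 20 ∣ m, write m = 20q. Since 20 = 2·10, m = 10·(2q), so 10 ∣ m; and since 20 = 5·4, m = 4·(5q), so 4 ∣ m.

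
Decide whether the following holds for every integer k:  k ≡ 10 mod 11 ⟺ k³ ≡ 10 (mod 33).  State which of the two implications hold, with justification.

[⇒] This fails: take k = 21. Then 21 ≡ 10 (mod 11), but 21³ = 9261 ≡ 21 (mod 33), not 10.

[⇐] Conversely, the residues r modulo 33 with r³ ≡ 10 (mod 33) are exactly {10}, and each is ≡ 10 (mod 11).

(⇒) fails; (⇐) holds.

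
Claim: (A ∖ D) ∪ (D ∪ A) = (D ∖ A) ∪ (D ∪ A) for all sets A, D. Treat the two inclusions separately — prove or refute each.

The two sets are equal.

(⟹) Let x ∈ (A ∖ D) ∪ (D ∪ A). Then either x ∈ A and x ∉ D; or x ∈ D and x ∉ A; or x ∈ A ∩ D. In each case x ∈ (D ∖ A) ∪ (D ∪ A), so (A ∖ D) ∪ (D ∪ A) ⊆ (D ∖ A) ∪ (D ∪ A).

(⟸) Let x ∈ (D ∖ A) ∪ (D ∪ A). Then either x ∈ A and x ∉ D; or x ∈ D and x ∉ A; or x ∈ A ∩ D. In each case x ∈ (A ∖ D) ∪ (D ∪ A), so (D ∖ A) ∪ (D ∪ A) ⊆ (A ∖ D) ∪ (D ∪ A).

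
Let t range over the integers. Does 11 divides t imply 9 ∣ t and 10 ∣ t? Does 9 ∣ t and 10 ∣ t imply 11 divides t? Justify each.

Both directions fail.

[⇒] This fails: take t = 11. Certainly 11 ∣ 11, but 9 ∤ 11.

[⇐] This fails: take t = 90. Both 9 ∣ 90 and 10 ∣ 90, yet 90 is not a multiple of 11 (since 90 = 8·11 + 2), so 11 ∤ 90.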